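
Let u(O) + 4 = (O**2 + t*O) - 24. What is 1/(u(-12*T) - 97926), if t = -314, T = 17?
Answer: 1/7718 ≈ 0.00012957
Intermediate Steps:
u(O) = -28 + O**2 - 314*O (u(O) = -4 + ((O**2 - 314*O) - 24) = -4 + (-24 + O**2 - 314*O) = -28 + O**2 - 314*O)
1/(u(-12*T) - 97926) = 1/((-28 + (-12*17)**2 - (-3768)*17) - 97926) = 1/((-28 + (-204)**2 - 314*(-204)) - 97926) = 1/((-28 + 41616 + 64056) - 97926) = 1/(105644 - 97926) = 1/7718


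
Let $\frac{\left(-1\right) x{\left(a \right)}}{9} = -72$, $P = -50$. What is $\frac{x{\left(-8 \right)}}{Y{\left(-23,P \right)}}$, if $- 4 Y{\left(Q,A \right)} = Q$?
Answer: $\frac{2592}{23} \approx 112.7$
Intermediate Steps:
$x{\left(a \right)} = 648$ ($x{\left(a \right)} = \left(-9\right) \left(-72\right) = 648$)
$Y{\left(Q,A \right)} = - \frac{Q}{4}$
$\frac{x{\left(-8 \right)}}{Y{\left(-23,P \right)}} = \frac{648}{\left(- \frac{1}{4}\right) \left(-23\right)} = \frac{648}{\frac{23}{4}} = 648 \cdot \frac{4}{23} = \frac{2592}{23}$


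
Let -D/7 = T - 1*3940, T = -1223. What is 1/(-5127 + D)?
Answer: 1/31014 ≈ 3.2243e-5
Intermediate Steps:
D = 36141 (D = -7*(-1223 - 1*3940) = -7*(-1223 - 3940) = -7*(-5163) = 36141)
1/(-5127 + D) = 1/(-5127 + 36141) = 1/31014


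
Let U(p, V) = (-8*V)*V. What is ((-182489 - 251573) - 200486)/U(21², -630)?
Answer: 52879/264600 ≈ 0.19985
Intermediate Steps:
U(p, V) = -8*V²
((-182489 - 251573) - 200486)/U(21², -630) = ((-182489 - 251573) - 200486)/((-8*(-630)²)) = (-434062 - 200486)/((-8*396900)) = -634548/(-3175200) = -634548*(-1/3175200) = 52879/264600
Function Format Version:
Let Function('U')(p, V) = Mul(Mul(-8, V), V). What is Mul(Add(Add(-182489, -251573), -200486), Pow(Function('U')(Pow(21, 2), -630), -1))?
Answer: Rational(52879, 264600) ≈ 0.19985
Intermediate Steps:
Function('U')(p, V) = Mul(-8, Pow(V, 2))
Mul(Add(Add(-182489, -251573), -200486), Pow(Function('U')(Pow(21, 2), -630), -1)) = Mul(Add(Add(-182489, -251573), -200486), Pow(Mul(-8, Pow(-630, 2)), -1)) = Mul(Add(-434062, -200486), Pow(Mul(-8, 396900), -1)) = Mul(-634548, Pow(-3175200, -1)) = Mul(-634548, Rational(-1, 3175200)) = Rational(52879, 264600)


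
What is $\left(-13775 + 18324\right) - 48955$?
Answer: $-44406$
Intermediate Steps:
$\left(-13775 + 18324\right) - 48955 = 4549 - 48955 = -44406$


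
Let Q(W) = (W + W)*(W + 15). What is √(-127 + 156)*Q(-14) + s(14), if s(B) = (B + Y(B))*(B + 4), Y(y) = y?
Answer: 504 - 28*√29 ≈ 353.22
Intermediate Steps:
Q(W) = 2*W*(15 + W) (Q(W) = (2*W)*(15 + W) = 2*W*(15 + W))
s(B) = 2*B*(4 + B) (s(B) = (B + B)*(B + 4) = (2*B)*(4 + B) = 2*B*(4 + B))
√(-127 + 156)*Q(-14) + s(14) = √(-127 + 156)*(2*(-14)*(15 - 14)) + 2*14*(4 + 14) = √29*(2*(-14)*1) + 2*14*18 = √29*(-28) + 504 = -28*√29 + 504 = 504 - 28*√29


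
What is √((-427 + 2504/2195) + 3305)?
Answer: √13871772230/2195 ≈ 53.658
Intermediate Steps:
√((-427 + 2504/2195) + 3305) = √(-934761/2195 + 3305) = √(6319714/2195) = √13871772230/2195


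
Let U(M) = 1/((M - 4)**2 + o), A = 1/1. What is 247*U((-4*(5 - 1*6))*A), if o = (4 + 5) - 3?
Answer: 247/6 ≈ 41.167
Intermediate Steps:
A = 1 (A = 1*1 = 1)
o = 6 (o = 9 - 3 = 6)
U(M) = 1/(6 + (-4 + M)**2) (U(M) = 1/((M - 4)**2 + 6) = 1/((-4 + M)**2 + 6) = 1/(6 + (-4 + M)**2))
247*U((-4*(5 - 1*6))*A) = 247/(6 + (-4 - 4*(5 - 1*6)*1)**2) = 247/(6 + (-4 - 4*(5 - 6)*1)**2) = 247/(6 + (-4 - 4*(-1)*1)**2) = 247/(6 + (-4 + 4*1)**2) = 247/(6 + (-4 + 4)**2) = 247/(6 + 0**2) = 247/(6 + 0) = 247/6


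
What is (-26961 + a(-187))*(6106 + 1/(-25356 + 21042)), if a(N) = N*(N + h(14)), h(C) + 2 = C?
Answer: 75915577606/2157 ≈ 3.5195e+7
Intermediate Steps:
h(C) = -2 + C
a(N) = N*(12 + N) (a(N) = N*(N + (-2 + 14)) = N*(N + 12) = N*(12 + N))
(-26961 + a(-187))*(6106 + 1/(-25356 + 21042)) = (-26961 - 187*(12 - 187))*(6106 + 1/(-25356 + 21042)) = (-26961 - 187*(-175))*(6106 + 1/(-4314)) = (-26961 + 32725)*(6106 - 1/4314) = 5764*(26341283/4314) = 75915577606/2157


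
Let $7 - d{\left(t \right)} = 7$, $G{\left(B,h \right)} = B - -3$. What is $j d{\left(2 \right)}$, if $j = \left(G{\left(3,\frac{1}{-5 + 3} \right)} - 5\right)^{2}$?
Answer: $0$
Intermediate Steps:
$G{\left(B,h \right)} = 3 + B$ ($G{\left(B,h \right)} = B + 3 = 3 + B$)
$d{\left(t \right)} = 0$ ($d{\left(t \right)} = 7 - 7 = 0$)
$j = 1$ ($j = \left(\left(3 + 3\right) - 5\right)^{2} = \left(6 - 5\right)^{2} = 1^{2} = 1$)
$j d{\left(2 \right)} = 1 \cdot 0 = 0$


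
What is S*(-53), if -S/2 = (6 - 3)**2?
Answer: 954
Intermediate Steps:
S = -18 (S = -2*(6 - 3)**2 = -2*3**2 = -2*9 = -18)
S*(-53) = -18*(-53) = 954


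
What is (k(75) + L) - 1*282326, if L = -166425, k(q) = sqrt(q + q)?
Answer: -448751 + 5*sqrt(6) ≈ -4.4874e+5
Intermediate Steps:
k(q) = sqrt(2)*sqrt(q) (k(q) = sqrt(2*q) = sqrt(2)*sqrt(q))
(k(75) + L) - 1*282326 = (sqrt(2)*sqrt(75) - 166425) - 1*282326 = (sqrt(2)*(5*sqrt(3)) - 166425) - 282326 = (5*sqrt(6) - 166425) - 282326 = (-166425 + 5*sqrt(6)) - 282326 = -448751 + 5*sqrt(6)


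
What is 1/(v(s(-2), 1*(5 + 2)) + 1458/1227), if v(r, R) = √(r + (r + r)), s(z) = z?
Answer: 33129/206647 - 167281*I*√6/1239882 ≈ 0.16032 - 0.33048*I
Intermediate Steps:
v(r, R) = √3*√r (v(r, R) = √(r + 2*r) = √(3*r) = √3*√r)
1/(v(s(-2), 1*(5 + 2)) + 1458/1227) = 1/(√3*√(-2) + 1458/1227) = 1/(√3*(I*√2) + 1458*(1/1227)) = 1/(I*√6 + 486/409) = 1/(486/409 + I*√6)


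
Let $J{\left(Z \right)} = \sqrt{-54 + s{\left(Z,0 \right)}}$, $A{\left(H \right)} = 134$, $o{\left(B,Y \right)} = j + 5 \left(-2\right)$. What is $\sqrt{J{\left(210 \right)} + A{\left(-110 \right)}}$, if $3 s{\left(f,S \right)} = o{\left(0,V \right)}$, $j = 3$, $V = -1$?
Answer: $\frac{\sqrt{1206 + 39 i \sqrt{3}}}{3} \approx 11.58 + 0.32406 i$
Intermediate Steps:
$o{\left(B,Y \right)} = -7$ ($o{\left(B,Y \right)} = 3 + 5 \left(-2\right) = 3 - 10 = -7$)
$s{\left(f,S \right)} = - \frac{7}{3}$ ($s{\left(f,S \right)} = \frac{1}{3} \left(-7\right) = - \frac{7}{3}$)
$J{\left(Z \right)} = \frac{13 i \sqrt{3}}{3}$ ($J{\left(Z \right)} = \sqrt{-54 - \frac{7}{3}} = \sqrt{- \frac{169}{3}} = \frac{13 i \sqrt{3}}{3}$)
$\sqrt{J{\left(210 \right)} + A{\left(-110 \right)}} = \sqrt{\frac{13 i \sqrt{3}}{3} + 134} = \sqrt{134 + \frac{13 i \sqrt{3}}{3}}$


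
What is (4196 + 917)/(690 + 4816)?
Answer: 5113/5506 ≈ 0.92862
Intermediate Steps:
(4196 + 917)/(690 + 4816) = 5113/5506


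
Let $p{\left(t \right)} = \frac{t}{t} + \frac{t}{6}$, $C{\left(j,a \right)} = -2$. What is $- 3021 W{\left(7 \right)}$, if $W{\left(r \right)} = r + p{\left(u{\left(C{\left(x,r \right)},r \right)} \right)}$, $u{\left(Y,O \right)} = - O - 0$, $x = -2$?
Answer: $- \frac{41287}{2} \approx -20644.0$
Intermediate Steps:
$u{\left(Y,O \right)} = - O$ ($u{\left(Y,O \right)} = - O + 0 = - O$)
$p{\left(t \right)} = 1 + \frac{t}{6}$ ($p{\left(t \right)} = 1 + t \frac{1}{6} = 1 + \frac{t}{6}$)
$W{\left(r \right)} = 1 + \frac{5 r}{6}$ ($W{\left(r \right)} = r + \left(1 + \frac{\left(-1\right) r}{6}\right) = r - \left(-1 + \frac{r}{6}\right) = 1 + \frac{5 r}{6}$)
$- 3021 W{\left(7 \right)} = - 3021 \left(1 + \frac{5}{6} \cdot 7\right) = - 3021 \left(1 + \frac{35}{6}\right) = \left(-3021\right) \frac{41}{6} = - \frac{41287}{2}$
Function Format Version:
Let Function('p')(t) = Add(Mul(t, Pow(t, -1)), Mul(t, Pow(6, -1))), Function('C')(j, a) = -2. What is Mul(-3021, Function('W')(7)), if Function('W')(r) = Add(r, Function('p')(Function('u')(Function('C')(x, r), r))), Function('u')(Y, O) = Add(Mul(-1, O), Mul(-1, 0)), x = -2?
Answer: Rational(-41287, 2) ≈ -20644.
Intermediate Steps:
Function('u')(Y, O) = Mul(-1, O) (Function('u')(Y, O) = Add(Mul(-1, O), 0) = Mul(-1, O))
Function('p')(t) = Add(1, Mul(Rational(1, 6), t)) (Function('p')(t) = Add(1, Mul(t, Rational(1, 6))) = Add(1, Mul(Rational(1, 6), t)))
Function('W')(r) = Add(1, Mul(Rational(5, 6), r)) (Function('W')(r) = Add(r, Add(1, Mul(Rational(1, 6), Mul(-1, r)))) = Add(r, Add(1, Mul(Rational(-1, 6), r))) = Add(1, Mul(Rational(5, 6), r)))
Mul(-3021, Function('W')(7)) = Mul(-3021, Add(1, Mul(Rational(5, 6), 7))) = Mul(-3021, Add(1, Rational(35, 6))) = Mul(-3021, Rational(41, 6)) = Rational(-41287, 2)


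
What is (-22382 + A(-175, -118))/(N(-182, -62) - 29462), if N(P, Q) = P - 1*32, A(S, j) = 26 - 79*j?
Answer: 6517/14838 ≈ 0.43921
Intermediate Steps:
N(P, Q) = -32 + P (N(P, Q) = P - 32 = -32 + P)
(-22382 + A(-175, -118))/(N(-182, -62) - 29462) = (-22382 + (26 - 79*(-118)))/((-32 - 182) - 29462) = (-22382 + (26 + 9322))/(-214 - 29462) = (-22382 + 9348)/(-29676) = -13034*(-1/29676) = 6517/14838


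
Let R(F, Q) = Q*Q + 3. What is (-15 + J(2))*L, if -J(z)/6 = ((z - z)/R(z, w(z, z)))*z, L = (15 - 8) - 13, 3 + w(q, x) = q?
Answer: 90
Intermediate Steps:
w(q, x) = -3 + q
R(F, Q) = 3 + Q² (R(F, Q) = Q² + 3 = 3 + Q²)
L = -6 (L = 7 - 13 = -6)
J(z) = 0 (J(z) = -6*(z - z)/(3 + (-3 + z)²)*z = -6*0/(3 + (-3 + z)²)*z = -0*z = -6*0 = 0)
(-15 + J(2))*L = (-15 + 0)*(-6) = -15*(-6) = 90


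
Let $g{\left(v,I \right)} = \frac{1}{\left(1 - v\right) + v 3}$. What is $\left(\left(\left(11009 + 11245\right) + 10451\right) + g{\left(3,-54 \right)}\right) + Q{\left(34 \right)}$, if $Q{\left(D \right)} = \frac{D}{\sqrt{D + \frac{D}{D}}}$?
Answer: $\frac{228936}{7} + \frac{34 \sqrt{35}}{35} \approx 32711.0$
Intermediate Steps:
$g{\left(v,I \right)} = \frac{1}{1 + 2 v}$ ($g{\left(v,I \right)} = \frac{1}{\left(1 - v\right) + 3 v} = \frac{1}{1 + 2 v}$)
$Q{\left(D \right)} = \frac{D}{\sqrt{1 + D}}$ ($Q{\left(D \right)} = \frac{D}{\sqrt{D + 1}} = \frac{D}{\sqrt{1 + D}}$)
$\left(\left(\left(11009 + 11245\right) + 10451\right) + g{\left(3,-54 \right)}\right) + Q{\left(34 \right)} = \left(\left(\left(11009 + 11245\right) + 10451\right) + \frac{1}{1 + 2 \cdot 3}\right) + \frac{34}{\sqrt{1 + 34}} = \left(\left(22254 + 10451\right) + \frac{1}{1 + 6}\right) + \frac{34}{\sqrt{35}} = \left(32705 + \frac{1}{7}\right) + 34 \frac{\sqrt{35}}{35} = \left(32705 + \frac{1}{7}\right) + \frac{34 \sqrt{35}}{35} = \frac{228936}{7} + \frac{34 \sqrt{35}}{35}$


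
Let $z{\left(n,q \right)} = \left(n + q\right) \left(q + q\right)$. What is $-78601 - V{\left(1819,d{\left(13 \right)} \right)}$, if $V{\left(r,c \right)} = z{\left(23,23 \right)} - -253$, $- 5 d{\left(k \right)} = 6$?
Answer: $-80970$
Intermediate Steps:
$z{\left(n,q \right)} = 2 q \left(n + q\right)$ ($z{\left(n,q \right)} = \left(n + q\right) 2 q = 2 q \left(n + q\right)$)
$d{\left(k \right)} = - \frac{6}{5}$ ($d{\left(k \right)} = \left(- \frac{1}{5}\right) 6 = - \frac{6}{5}$)
$V{\left(r,c \right)} = 2369$ ($V{\left(r,c \right)} = 2 \cdot 23 \left(23 + 23\right) - -253 = 2 \cdot 23 \cdot 46 + 253 = 2116 + 253 = 2369$)
$-78601 - V{\left(1819,d{\left(13 \right)} \right)} = -78601 - 2369 = -80970$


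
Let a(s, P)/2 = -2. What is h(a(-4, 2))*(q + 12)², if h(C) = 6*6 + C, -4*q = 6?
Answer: 3528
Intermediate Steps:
q = -3/2 (q = -¼*6 = -3/2 ≈ -1.5000)
a(s, P) = -4 (a(s, P) = 2*(-2) = -4)
h(C) = 36 + C
h(a(-4, 2))*(q + 12)² = (36 - 4)*(-3/2 + 12)² = 32*(21/2)² = 32*(441/4) = 3528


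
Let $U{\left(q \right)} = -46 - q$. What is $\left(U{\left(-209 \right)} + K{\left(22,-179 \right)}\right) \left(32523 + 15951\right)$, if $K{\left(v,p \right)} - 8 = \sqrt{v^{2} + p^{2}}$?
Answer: $8289054 + 242370 \sqrt{1301} \approx 1.7031 \cdot 10^{7}$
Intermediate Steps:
$K{\left(v,p \right)} = 8 + \sqrt{p^{2} + v^{2}}$ ($K{\left(v,p \right)} = 8 + \sqrt{v^{2} + p^{2}} = 8 + \sqrt{p^{2} + v^{2}}$)
$\left(U{\left(-209 \right)} + K{\left(22,-179 \right)}\right) \left(32523 + 15951\right) = \left(\left(-46 - -209\right) + \left(8 + \sqrt{\left(-179\right)^{2} + 22^{2}}\right)\right) \left(32523 + 15951\right) = \left(\left(-46 + 209\right) + \left(8 + \sqrt{32041 + 484}\right)\right) 48474 = \left(163 + \left(8 + \sqrt{32525}\right)\right) 48474 = \left(163 + \left(8 + 5 \sqrt{1301}\right)\right) 48474 = \left(171 + 5 \sqrt{1301}\right) 48474 = 8289054 + 242370 \sqrt{1301}$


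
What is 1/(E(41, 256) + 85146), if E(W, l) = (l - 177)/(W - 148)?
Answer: 107/9110543 ≈ 1.1745e-5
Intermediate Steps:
E(W, l) = (-177 + l)/(-148 + W)
1/(E(41, 256) + 85146) = 1/((-177 + 256)/(-148 + 41) + 85146) = 1/(79/(-107) + 85146) = 1/(-1/107*79 + 85146) = 1/(-79/107 + 85146) = 1/(9110543/107) = 107/9110543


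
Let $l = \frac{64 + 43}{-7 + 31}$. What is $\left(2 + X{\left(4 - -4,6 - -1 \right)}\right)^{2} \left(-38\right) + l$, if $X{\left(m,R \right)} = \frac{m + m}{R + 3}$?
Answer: $- \frac{292813}{600} \approx -488.02$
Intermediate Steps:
$l = \frac{107}{24} \approx 4.4583$
$X{\left(m,R \right)} = \frac{2 m}{3 + R}$
$\left(2 + X{\left(4 - -4,6 - -1 \right)}\right)^{2} \left(-38\right) + l = \left(2 + \frac{2 \left(4 - -4\right)}{3 + \left(6 - -1\right)}\right)^{2} \left(-38\right) + \frac{107}{24} = \left(2 + \frac{2 \left(4 + 4\right)}{3 + \left(6 + 1\right)}\right)^{2} \left(-38\right) + \frac{107}{24} = \left(2 + 2 \cdot 8 \frac{1}{3 + 7}\right)^{2} \left(-38\right) + \frac{107}{24} = \left(2 + 2 \cdot 8 \cdot \frac{1}{10}\right)^{2} \left(-38\right) + \frac{107}{24} = \left(2 + \frac{8}{5}\right)^{2} \left(-38\right) + \frac{107}{24} = \left(\frac{18}{5}\right)^{2} \left(-38\right) + \frac{107}{24} = \frac{324}{25} \left(-38\right) + \frac{107}{24} = - \frac{12312}{25} + \frac{107}{24} = - \frac{292813}{600}$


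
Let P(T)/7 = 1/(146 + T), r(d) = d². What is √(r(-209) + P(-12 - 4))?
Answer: √738209810/130 ≈ 209.00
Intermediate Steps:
P(T) = 7/(146 + T)
√(r(-209) + P(-12 - 4)) = √((-209)² + 7/(146 + (-12 - 4))) = √(43681 + 7/(146 - 16)) = √(43681 + 7/130) = √(5678537/130) = √738209810/130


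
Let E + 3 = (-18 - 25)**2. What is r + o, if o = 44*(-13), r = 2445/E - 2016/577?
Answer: -611571995/1065142 ≈ -574.17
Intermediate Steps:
E = 1846 (E = -3 + (-18 - 25)**2 = -3 + (-43)**2 = -3 + 1849 = 1846)
r = -2310771/1065142 (r = 2445/1846 - 2016/577 = -2310771/1065142 ≈ -2.1694)
o = -572
r + o = -2310771/1065142 - 572 = -611571995/1065142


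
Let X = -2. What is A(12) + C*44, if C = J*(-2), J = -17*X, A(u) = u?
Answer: -2980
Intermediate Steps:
J = 34 (J = -17*(-2) = 34)
C = -68 (C = 34*(-2) = -68)
A(12) + C*44 = 12 - 68*44 = 12 - 2992 = -2980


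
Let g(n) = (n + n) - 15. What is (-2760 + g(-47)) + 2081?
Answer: -788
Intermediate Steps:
g(n) = -15 + 2*n (g(n) = 2*n - 15 = -15 + 2*n)
(-2760 + g(-47)) + 2081 = (-2760 + (-15 + 2*(-47))) + 2081 = (-2760 + (-15 - 94)) + 2081 = (-2760 - 109) + 2081 = -2869 + 2081 = -788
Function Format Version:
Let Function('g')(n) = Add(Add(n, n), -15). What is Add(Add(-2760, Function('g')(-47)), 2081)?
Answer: -788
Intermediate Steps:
Function('g')(n) = Add(-15, Mul(2, n)) (Function('g')(n) = Add(Mul(2, n), -15) = Add(-15, Mul(2, n)))
Add(Add(-2760, Function('g')(-47)), 2081) = Add(Add(-2760, Add(-15, Mul(2, -47))), 2081) = Add(Add(-2760, Add(-15, -94)), 2081) = Add(Add(-2760, -109), 2081) = Add(-2869, 2081) = -788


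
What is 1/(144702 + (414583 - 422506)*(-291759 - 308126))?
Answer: 1/4753033557 ≈ 2.1039e-10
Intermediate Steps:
1/(144702 + (414583 - 422506)*(-291759 - 308126)) = 1/(144702 - 7923*(-599885)) = 1/(144702 + 4752888855) = 1/4753033557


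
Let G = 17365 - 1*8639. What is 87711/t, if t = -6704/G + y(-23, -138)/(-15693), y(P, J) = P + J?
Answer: -6005445778449/51900493 ≈ -1.1571e+5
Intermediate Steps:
y(P, J) = J + P
G = 8726 (G = 17365 - 8639 = 8726)
t = -51900493/68468559 (t = -6704/8726 + (-138 - 23)/(-15693) = -6704*1/8726 - 161*(-1/15693) = -3352/4363 + 161/15693 = -51900493/68468559 ≈ -0.75802)
87711/t = 87711/(-51900493/68468559) = 87711*(-68468559/51900493) = -6005445778449/51900493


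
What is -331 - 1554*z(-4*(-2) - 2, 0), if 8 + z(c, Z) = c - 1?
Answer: 4331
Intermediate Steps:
z(c, Z) = -9 + c (z(c, Z) = -8 + (c - 1) = -8 + (-1 + c) = -9 + c)
-331 - 1554*z(-4*(-2) - 2, 0) = -331 - 1554*(-9 + (-4*(-2) - 2)) = -331 - 1554*(-9 + (8 - 2)) = -331 - 1554*(-9 + 6) = -331 - 1554*(-3) = -331 + 4662 = 4331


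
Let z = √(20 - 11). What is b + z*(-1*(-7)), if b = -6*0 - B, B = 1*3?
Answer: 18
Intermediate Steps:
B = 3
z = 3 (z = √9 = 3)
b = -3 (b = -6*0 - 1*3 = 0 - 3 = -3)
b + z*(-1*(-7)) = -3 + 3*(-1*(-7)) = -3 + 3*7 = -3 + 21 = 18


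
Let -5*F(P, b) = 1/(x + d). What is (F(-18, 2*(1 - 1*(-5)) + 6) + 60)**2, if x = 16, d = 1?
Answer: 25999801/7225 ≈ 3598.6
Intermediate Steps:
F(P, b) = -1/85 (F(P, b) = -1/(5*(16 + 1)) = -1/5/17 = -1/5*1/17 = -1/85)
(F(-18, 2*(1 - 1*(-5)) + 6) + 60)**2 = (-1/85 + 60)**2 = (5099/85)**2 = 25999801/7225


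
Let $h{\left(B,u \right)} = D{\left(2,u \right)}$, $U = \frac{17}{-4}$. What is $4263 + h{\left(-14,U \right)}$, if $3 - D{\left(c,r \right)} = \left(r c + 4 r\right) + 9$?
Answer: $\frac{8565}{2} \approx 4282.5$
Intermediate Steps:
$U = - \frac{17}{4}$ ($U = 17 \left(- \frac{1}{4}\right) = - \frac{17}{4} \approx -4.25$)
$D{\left(c,r \right)} = -6 - 4 r - c r$ ($D{\left(c,r \right)} = 3 - \left(\left(r c + 4 r\right) + 9\right) = 3 - \left(\left(c r + 4 r\right) + 9\right) = 3 - \left(\left(4 r + c r\right) + 9\right) = 3 - \left(9 + 4 r + c r\right) = -6 - 4 r - c r$)
$h{\left(B,u \right)} = -6 - 6 u$ ($h{\left(B,u \right)} = -6 - 4 u - 2 u = -6 - 6 u$)
$4263 + h{\left(-14,U \right)} = 4263 - - \frac{39}{2} = 4263 + \left(-6 + \frac{51}{2}\right) = 4263 + \frac{39}{2} = \frac{8565}{2}$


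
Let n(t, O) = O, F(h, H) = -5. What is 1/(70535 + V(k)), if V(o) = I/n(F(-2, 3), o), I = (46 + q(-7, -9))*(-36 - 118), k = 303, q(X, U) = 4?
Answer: 303/21364405 ≈ 1.4182e-5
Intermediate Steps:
I = -7700 (I = (46 + 4)*(-36 - 118) = 50*(-154) = -7700)
V(o) = -7700/o
1/(70535 + V(k)) = 1/(70535 - 7700/303) = 1/(21364405/303) = 303/21364405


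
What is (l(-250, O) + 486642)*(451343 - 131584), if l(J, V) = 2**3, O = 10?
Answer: 155610717350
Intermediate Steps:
l(J, V) = 8
(l(-250, O) + 486642)*(451343 - 131584) = (8 + 486642)*(451343 - 131584) = 486650*319759 = 155610717350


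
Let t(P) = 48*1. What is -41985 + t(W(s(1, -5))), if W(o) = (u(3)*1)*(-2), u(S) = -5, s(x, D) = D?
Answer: -41937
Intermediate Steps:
W(o) = 10 (W(o) = -5*1*(-2) = -5*(-2) = 10)
t(P) = 48
-41985 + t(W(s(1, -5))) = -41985 + 48 = -41937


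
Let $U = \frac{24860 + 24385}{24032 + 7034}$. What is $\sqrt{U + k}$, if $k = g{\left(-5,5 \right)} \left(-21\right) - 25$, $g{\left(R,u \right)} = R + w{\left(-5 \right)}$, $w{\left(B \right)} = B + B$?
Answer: $\frac{\sqrt{117204410}}{634} \approx 17.076$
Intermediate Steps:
$w{\left(B \right)} = 2 B$
$g{\left(R,u \right)} = -10 + R$ ($g{\left(R,u \right)} = R + 2 \left(-5\right) = R - 10 = -10 + R$)
$k = 290$ ($k = \left(-10 - 5\right) \left(-21\right) - 25 = \left(-15\right) \left(-21\right) - 25 = 315 - 25 = 290$)
$U = \frac{1005}{634}$ ($U = \frac{49245}{31066} = 49245 \cdot \frac{1}{31066} = \frac{1005}{634} \approx 1.5852$)
$\sqrt{U + k} = \sqrt{\frac{1005}{634} + 290} = \sqrt{\frac{184865}{634}} = \frac{\sqrt{117204410}}{634}$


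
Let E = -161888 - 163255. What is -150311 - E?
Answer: 174832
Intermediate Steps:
E = -325143
-150311 - E = -150311 - 1*(-325143) = -150311 + 325143 = 174832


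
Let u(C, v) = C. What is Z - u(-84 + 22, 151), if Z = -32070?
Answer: -32008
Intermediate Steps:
Z - u(-84 + 22, 151) = -32070 - (-84 + 22) = -32070 - 1*(-62) = -32070 + 62 = -32008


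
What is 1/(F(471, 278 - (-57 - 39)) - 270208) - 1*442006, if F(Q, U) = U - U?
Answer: -119433557249/270208 ≈ -4.4201e+5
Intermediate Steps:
F(Q, U) = 0
1/(F(471, 278 - (-57 - 39)) - 270208) - 1*442006 = 1/(0 - 270208) - 1*442006 = 1/(-270208) - 442006 = -1/270208 - 442006 = -119433557249/270208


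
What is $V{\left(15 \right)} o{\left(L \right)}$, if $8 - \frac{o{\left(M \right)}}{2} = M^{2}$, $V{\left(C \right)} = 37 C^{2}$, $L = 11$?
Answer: $-1881450$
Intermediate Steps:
$o{\left(M \right)} = 16 - 2 M^{2}$
$V{\left(15 \right)} o{\left(L \right)} = 37 \cdot 15^{2} \left(16 - 2 \cdot 11^{2}\right) = 37 \cdot 225 \left(16 - 242\right) = 8325 \left(16 - 242\right) = 8325 \left(-226\right) = -1881450$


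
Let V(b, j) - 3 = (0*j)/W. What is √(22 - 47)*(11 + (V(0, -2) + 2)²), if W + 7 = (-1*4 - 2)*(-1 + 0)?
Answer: 180*I ≈ 180.0*I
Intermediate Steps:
W = -1 (W = -7 + (-1*4 - 2)*(-1 + 0) = -7 + (-4 - 2)*(-1) = -7 - 6*(-1) = -7 + 6 = -1)
V(b, j) = 3 (V(b, j) = 3 + (0*j)/(-1) = 3 + 0*(-1) = 3 + 0 = 3)
√(22 - 47)*(11 + (V(0, -2) + 2)²) = √(22 - 47)*(11 + (3 + 2)²) = √(-25)*(11 + 5²) = (5*I)*(11 + 25) = (5*I)*36 = 180*I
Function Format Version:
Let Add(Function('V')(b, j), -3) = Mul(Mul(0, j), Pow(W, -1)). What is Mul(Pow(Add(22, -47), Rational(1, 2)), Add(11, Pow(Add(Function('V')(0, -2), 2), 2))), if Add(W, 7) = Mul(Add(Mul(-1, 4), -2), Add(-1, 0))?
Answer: Mul(180, I) ≈ Mul(180.00, I)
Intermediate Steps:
W = -1 (W = Add(-7, Mul(Add(Mul(-1, 4), -2), Add(-1, 0))) = Add(-7, Mul(Add(-4, -2), -1)) = Add(-7, Mul(-6, -1)) = Add(-7, 6) = -1)
Function('V')(b, j) = 3 (Function('V')(b, j) = Add(3, Mul(Mul(0, j), Pow(-1, -1))) = Add(3, Mul(0, -1)) = Add(3, 0) = 3)
Mul(Pow(Add(22, -47), Rational(1, 2)), Add(11, Pow(Add(Function('V')(0, -2), 2), 2))) = Mul(Pow(Add(22, -47), Rational(1, 2)), Add(11, Pow(Add(3, 2), 2))) = Mul(Pow(-25, Rational(1, 2)), Add(11, Pow(5, 2))) = Mul(Mul(5, I), Add(11, 25)) = Mul(Mul(5, I), 36) = Mul(180, I)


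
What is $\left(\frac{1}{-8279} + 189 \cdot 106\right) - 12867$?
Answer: $\frac{59335592}{8279} \approx 7167.0$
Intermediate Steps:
$\left(\frac{1}{-8279} + 189 \cdot 106\right) - 12867 = \left(- \frac{1}{8279} + 20034\right) - 12867 = \frac{165861485}{8279} - 12867 = \frac{59335592}{8279}$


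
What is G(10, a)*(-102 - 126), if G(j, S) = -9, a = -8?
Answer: 2052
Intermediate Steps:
G(10, a)*(-102 - 126) = -9*(-102 - 126) = -9*(-228) = 2052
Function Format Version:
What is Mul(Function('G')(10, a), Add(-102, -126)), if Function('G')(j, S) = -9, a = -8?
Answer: 2052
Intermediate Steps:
Mul(Function('G')(10, a), Add(-102, -126)) = Mul(-9, Add(-102, -126)) = Mul(-9, -228) = 2052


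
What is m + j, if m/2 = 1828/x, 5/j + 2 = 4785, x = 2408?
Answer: 2187336/1439683 ≈ 1.5193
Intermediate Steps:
j = 5/4783 (j = 5/(-2 + 4785) = 5/4783 ≈ 0.0010454)
m = 457/301 (m = 2*(1828/2408) = 2*(1828*(1/2408)) = 2*(457/602) = 457/301 ≈ 1.5183)
m + j = 457/301 + 5/4783 = 2187336/1439683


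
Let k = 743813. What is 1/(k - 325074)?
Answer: 1/418739 ≈ 2.3881e-6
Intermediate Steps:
1/(k - 325074) = 1/(743813 - 325074) = 1/418739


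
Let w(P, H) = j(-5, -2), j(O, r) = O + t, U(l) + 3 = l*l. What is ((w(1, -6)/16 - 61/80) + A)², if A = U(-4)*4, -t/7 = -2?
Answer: 67081/25 ≈ 2683.2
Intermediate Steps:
t = 14 (t = -7*(-2) = 14)
U(l) = -3 + l² (U(l) = -3 + l*l = -3 + l²)
j(O, r) = 14 + O (j(O, r) = O + 14 = 14 + O)
w(P, H) = 9 (w(P, H) = 14 - 5 = 9)
A = 52 (A = (-3 + (-4)²)*4 = (-3 + 16)*4 = 13*4 = 52)
((w(1, -6)/16 - 61/80) + A)² = ((9/16 - 61/80) + 52)² = (-⅕ + 52)² = (259/5)² = 67081/25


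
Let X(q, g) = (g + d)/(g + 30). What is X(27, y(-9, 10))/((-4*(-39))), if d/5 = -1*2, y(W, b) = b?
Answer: 0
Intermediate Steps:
d = -10 (d = 5*(-1*2) = 5*(-2) = -10)
X(q, g) = (-10 + g)/(30 + g) (X(q, g) = (g - 10)/(g + 30) = (-10 + g)/(30 + g))
X(27, y(-9, 10))/((-4*(-39))) = ((-10 + 10)/(30 + 10))/((-4*(-39))) = (0/40)/156 = ((1/40)*0)*(1/156) = 0*(1/156) = 0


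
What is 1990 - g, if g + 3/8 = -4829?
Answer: 54555/8 ≈ 6819.4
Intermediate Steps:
g = -38635/8 (g = -3/8 - 4829 = -38635/8 ≈ -4829.4)
1990 - g = 1990 - 1*(-38635/8) = 1990 + 38635/8 = 54555/8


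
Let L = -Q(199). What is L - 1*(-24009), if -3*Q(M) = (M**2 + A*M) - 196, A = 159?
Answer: 47691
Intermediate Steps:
Q(M) = 196/3 - 53*M - M**2/3 (Q(M) = -((M**2 + 159*M) - 196)/3 = -(-196 + M**2 + 159*M)/3 = 196/3 - 53*M - M**2/3)
L = 23682 (L = -(196/3 - 53*199 - 1/3*199**2) = -(196/3 - 10547 - 1/3*39601) = -(196/3 - 10547 - 39601/3) = -1*(-23682) = 23682)
L - 1*(-24009) = 23682 - 1*(-24009) = 23682 + 24009 = 47691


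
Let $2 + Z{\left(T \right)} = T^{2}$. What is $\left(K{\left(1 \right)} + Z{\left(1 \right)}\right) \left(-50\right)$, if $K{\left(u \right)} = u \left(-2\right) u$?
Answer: $150$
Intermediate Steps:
$K{\left(u \right)} = - 2 u^{2}$ ($K{\left(u \right)} = - 2 u u = - 2 u^{2}$)
$Z{\left(T \right)} = -2 + T^{2}$
$\left(K{\left(1 \right)} + Z{\left(1 \right)}\right) \left(-50\right) = \left(- 2 \cdot 1^{2} - \left(2 - 1^{2}\right)\right) \left(-50\right) = \left(\left(-2\right) 1 + \left(-2 + 1\right)\right) \left(-50\right) = \left(-2 - 1\right) \left(-50\right) = \left(-3\right) \left(-50\right) = 150$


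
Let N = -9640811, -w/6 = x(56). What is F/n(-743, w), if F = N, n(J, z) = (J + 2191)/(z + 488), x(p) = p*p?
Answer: 22087098001/181 ≈ 1.2203e+8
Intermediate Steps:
x(p) = p²
w = -18816 (w = -6*56² = -6*3136 = -18816)
n(J, z) = (2191 + J)/(488 + z)
F = -9640811
F/n(-743, w) = -9640811*(488 - 18816)/(2191 - 743) = -9640811/(1448/(-18328)) = -9640811/((-1/18328*1448)) = -9640811/(-181/2291) = -9640811*(-2291/181) = 22087098001/181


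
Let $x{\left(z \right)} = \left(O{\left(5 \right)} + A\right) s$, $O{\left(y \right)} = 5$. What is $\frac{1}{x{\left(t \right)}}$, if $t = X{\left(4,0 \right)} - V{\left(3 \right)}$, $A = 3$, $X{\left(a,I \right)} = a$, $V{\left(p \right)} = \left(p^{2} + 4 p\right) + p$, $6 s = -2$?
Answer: $- \frac{3}{8} \approx -0.375$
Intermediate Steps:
$s = - \frac{1}{3}$ ($s = \frac{1}{6} \left(-2\right) = - \frac{1}{3} \approx -0.33333$)
$V{\left(p \right)} = p^{2} + 5 p$
$t = -20$ ($t = 4 - 3 \left(5 + 3\right) = 4 - 3 \cdot 8 = 4 - 24 = -20$)
$x{\left(z \right)} = - \frac{8}{3}$ ($x{\left(z \right)} = \left(5 + 3\right) \left(- \frac{1}{3}\right) = 8 \left(- \frac{1}{3}\right) = - \frac{8}{3}$)
$\frac{1}{x{\left(t \right)}} = \frac{1}{- \frac{8}{3}} = - \frac{3}{8}$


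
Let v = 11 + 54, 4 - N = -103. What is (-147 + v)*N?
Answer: -8774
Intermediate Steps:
N = 107 (N = 4 - 1*(-103) = 4 + 103 = 107)
v = 65
(-147 + v)*N = (-147 + 65)*107 = -82*107 = -8774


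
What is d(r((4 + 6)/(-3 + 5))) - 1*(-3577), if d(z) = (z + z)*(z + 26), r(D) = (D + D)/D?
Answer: 3689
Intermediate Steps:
r(D) = 2 (r(D) = (2*D)/D = 2)
d(z) = 2*z*(26 + z) (d(z) = (2*z)*(26 + z) = 2*z*(26 + z))
d(r((4 + 6)/(-3 + 5))) - 1*(-3577) = 2*2*(26 + 2) - 1*(-3577) = 2*2*28 + 3577 = 112 + 3577 = 3689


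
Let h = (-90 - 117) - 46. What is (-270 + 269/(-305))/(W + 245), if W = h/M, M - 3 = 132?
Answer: -2230713/2002142 ≈ -1.1142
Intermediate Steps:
M = 135 (M = 3 + 132 = 135)
h = -253 (h = -207 - 46 = -253)
W = -253/135 ≈ -1.8741
(-270 + 269/(-305))/(W + 245) = (-270 + 269/(-305))/(-253/135 + 245) = (-270 + 269*(-1/305))/(32822/135) = (-270 - 269/305)*(135/32822) = -82619/305*135/32822 = -2230713/2002142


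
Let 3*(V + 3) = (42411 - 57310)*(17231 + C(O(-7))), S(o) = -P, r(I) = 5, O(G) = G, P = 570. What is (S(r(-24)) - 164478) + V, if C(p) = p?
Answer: -257115529/3 ≈ -8.5705e+7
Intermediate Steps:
S(o) = -570 (S(o) = -1*570 = -570)
V = -256620385/3 (V = -3 + ((42411 - 57310)*(17231 - 7))/3 = -3 + (-14899*17224)/3 = -3 + (1/3)*(-256620376) = -3 - 256620376/3 = -256620385/3 ≈ -8.5540e+7)
(S(r(-24)) - 164478) + V = (-570 - 164478) - 256620385/3 = -165048 - 256620385/3 = -257115529/3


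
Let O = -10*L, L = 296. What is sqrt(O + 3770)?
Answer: 9*sqrt(10) ≈ 28.461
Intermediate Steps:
O = -2960 (O = -10*296 = -2960)
sqrt(O + 3770) = sqrt(-2960 + 3770) = sqrt(810) = 9*sqrt(10)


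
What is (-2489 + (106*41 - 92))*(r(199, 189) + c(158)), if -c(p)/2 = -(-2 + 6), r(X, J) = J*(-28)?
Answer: -9326260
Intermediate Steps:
r(X, J) = -28*J
c(p) = 8 (c(p) = -(-2)*(-2 + 6) = -(-2)*4 = -2*(-4) = 8)
(-2489 + (106*41 - 92))*(r(199, 189) + c(158)) = (-2489 + (106*41 - 92))*(-28*189 + 8) = (-2489 + (4346 - 92))*(-5292 + 8) = (-2489 + 4254)*(-5284) = 1765*(-5284) = -9326260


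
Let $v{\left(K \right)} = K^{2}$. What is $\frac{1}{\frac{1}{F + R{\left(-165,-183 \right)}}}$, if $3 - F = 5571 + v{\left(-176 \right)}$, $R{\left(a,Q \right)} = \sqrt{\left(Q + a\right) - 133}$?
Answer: $-36544 + i \sqrt{481} \approx -36544.0 + 21.932 i$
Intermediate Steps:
$R{\left(a,Q \right)} = \sqrt{-133 + Q + a}$
$F = -36544$ ($F = 3 - \left(5571 + \left(-176\right)^{2}\right) = 3 - \left(5571 + 30976\right) = 3 - 36547 = -36544$)
$\frac{1}{\frac{1}{F + R{\left(-165,-183 \right)}}} = \frac{1}{\frac{1}{-36544 + \sqrt{-133 - 183 - 165}}} = \frac{1}{\frac{1}{-36544 + \sqrt{-481}}} = \frac{1}{\frac{1}{-36544 + i \sqrt{481}}} = -36544 + i \sqrt{481}$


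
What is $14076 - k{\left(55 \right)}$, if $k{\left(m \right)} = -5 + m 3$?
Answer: $13916$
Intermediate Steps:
$k{\left(m \right)} = -5 + 3 m$
$14076 - k{\left(55 \right)} = 14076 - \left(-5 + 3 \cdot 55\right) = 14076 - \left(-5 + 165\right) = 14076 - 160 = 13916$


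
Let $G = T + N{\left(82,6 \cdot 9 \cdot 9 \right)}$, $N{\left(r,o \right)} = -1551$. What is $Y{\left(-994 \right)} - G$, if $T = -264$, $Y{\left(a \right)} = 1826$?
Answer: $3641$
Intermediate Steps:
$G = -1815$ ($G = -264 - 1551 = -1815$)
$Y{\left(-994 \right)} - G = 1826 - -1815 = 1826 + 1815 = 3641$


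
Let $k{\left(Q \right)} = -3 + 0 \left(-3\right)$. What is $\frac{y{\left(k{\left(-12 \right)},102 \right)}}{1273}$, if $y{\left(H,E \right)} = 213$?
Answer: $\frac{213}{1273} \approx 0.16732$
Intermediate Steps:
$k{\left(Q \right)} = -3$ ($k{\left(Q \right)} = -3 + 0 = -3$)
$\frac{y{\left(k{\left(-12 \right)},102 \right)}}{1273} = \frac{213}{1273}$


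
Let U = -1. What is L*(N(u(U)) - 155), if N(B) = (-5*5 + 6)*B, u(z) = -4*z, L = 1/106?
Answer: -231/106 ≈ -2.1792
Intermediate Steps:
L = 1/106 ≈ 0.0094340
N(B) = -19*B (N(B) = (-25 + 6)*B = -19*B)
L*(N(u(U)) - 155) = (-(-76)*(-1) - 155)/106 = (-19*4 - 155)/106 = (-76 - 155)/106 = (1/106)*(-231) = -231/106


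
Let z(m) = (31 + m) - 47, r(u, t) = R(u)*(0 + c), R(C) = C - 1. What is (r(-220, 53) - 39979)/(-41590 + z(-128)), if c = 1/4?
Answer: 160137/166936 ≈ 0.95927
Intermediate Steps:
c = ¼ ≈ 0.25000
R(C) = -1 + C
r(u, t) = -¼ + u/4 (r(u, t) = (-1 + u)*(0 + ¼) = (-1 + u)*(¼) = -¼ + u/4)
z(m) = -16 + m
(r(-220, 53) - 39979)/(-41590 + z(-128)) = ((-¼ + (¼)*(-220)) - 39979)/(-41590 + (-16 - 128)) = ((-¼ - 55) - 39979)/(-41590 - 144) = (-221/4 - 39979)/(-41734) = -160137/4*(-1/41734) = 160137/166936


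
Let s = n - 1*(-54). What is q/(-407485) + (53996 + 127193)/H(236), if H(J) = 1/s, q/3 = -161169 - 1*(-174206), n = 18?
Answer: 5315889536769/407485 ≈ 1.3046e+7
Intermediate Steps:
q = 39111 (q = 3*(-161169 - 1*(-174206)) = 3*(-161169 + 174206) = 3*13037 = 39111)
s = 72 (s = 18 - 1*(-54) = 18 + 54 = 72)
H(J) = 1/72
q/(-407485) + (53996 + 127193)/H(236) = 39111/(-407485) + (53996 + 127193)/(1/72) = 39111*(-1/407485) + 181189*72 = -39111/407485 + 13045608 = 5315889536769/407485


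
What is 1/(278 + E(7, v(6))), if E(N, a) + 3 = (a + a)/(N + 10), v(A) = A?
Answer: 17/4687 ≈ 0.0036271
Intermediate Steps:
E(N, a) = -3 + 2*a/(10 + N) (E(N, a) = -3 + (a + a)/(N + 10) = -3 + (2*a)/(10 + N) = -3 + 2*a/(10 + N))
1/(278 + E(7, v(6))) = 1/(278 + (-30 - 3*7 + 2*6)/(10 + 7)) = 1/(278 + (-30 - 21 + 12)/17) = 1/(278 + (1/17)*(-39)) = 1/(278 - 39/17) = 1/(4687/17) = 17/4687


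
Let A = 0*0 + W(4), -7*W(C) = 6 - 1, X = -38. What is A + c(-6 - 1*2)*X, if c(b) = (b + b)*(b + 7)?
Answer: -4261/7 ≈ -608.71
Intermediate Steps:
W(C) = -5/7 (W(C) = -(6 - 1)/7 = -⅐*5 = -5/7)
A = -5/7 (A = 0*0 - 5/7 = 0 - 5/7 = -5/7 ≈ -0.71429)
c(b) = 2*b*(7 + b) (c(b) = (2*b)*(7 + b) = 2*b*(7 + b))
A + c(-6 - 1*2)*X = -5/7 + (2*(-6 - 1*2)*(7 + (-6 - 1*2)))*(-38) = -5/7 + (2*(-6 - 2)*(7 + (-6 - 2)))*(-38) = -5/7 + (2*(-8)*(7 - 8))*(-38) = -5/7 + (2*(-8)*(-1))*(-38) = -5/7 + 16*(-38) = -5/7 - 608 = -4261/7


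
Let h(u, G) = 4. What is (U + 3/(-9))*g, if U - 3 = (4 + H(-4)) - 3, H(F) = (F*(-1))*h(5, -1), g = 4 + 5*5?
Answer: 1711/3 ≈ 570.33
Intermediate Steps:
g = 29 (g = 4 + 25 = 29)
H(F) = -4*F (H(F) = (F*(-1))*4 = -F*4 = -4*F)
U = 20 (U = 3 + ((4 - 4*(-4)) - 3) = 3 + ((4 + 16) - 3) = 3 + (20 - 3) = 3 + 17 = 20)
(U + 3/(-9))*g = (20 + 3/(-9))*29 = (20 + 3*(-1/9))*29 = (20 - 1/3)*29 = (59/3)*29 = 1711/3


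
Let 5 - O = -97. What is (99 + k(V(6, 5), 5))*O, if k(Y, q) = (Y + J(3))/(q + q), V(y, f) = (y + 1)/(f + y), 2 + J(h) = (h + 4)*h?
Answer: 566406/55 ≈ 10298.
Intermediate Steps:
J(h) = -2 + h*(4 + h) (J(h) = -2 + (h + 4)*h = -2 + (4 + h)*h = -2 + h*(4 + h))
V(y, f) = (1 + y)/(f + y)
k(Y, q) = (19 + Y)/(2*q) (k(Y, q) = (Y + (-2 + 3² + 4*3))/(q + q) = (Y + (-2 + 9 + 12))/((2*q)) = (Y + 19)*(1/(2*q)) = (19 + Y)*(1/(2*q)) = (19 + Y)/(2*q))
O = 102 (O = 5 - 1*(-97) = 5 + 97 = 102)
(99 + k(V(6, 5), 5))*O = (99 + (½)*(19 + (1 + 6)/(5 + 6))/5)*102 = (99 + (½)*(⅕)*(19 + 7/11))*102 = (99 + (½)*(⅕)*(216/11))*102 = (99 + 108/55)*102 = (5553/55)*102 = 566406/55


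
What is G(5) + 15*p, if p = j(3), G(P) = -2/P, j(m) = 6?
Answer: 448/5 ≈ 89.600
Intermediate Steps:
p = 6
G(5) + 15*p = -2/5 + 15*6 = -2*⅕ + 90 = -⅖ + 90 = 448/5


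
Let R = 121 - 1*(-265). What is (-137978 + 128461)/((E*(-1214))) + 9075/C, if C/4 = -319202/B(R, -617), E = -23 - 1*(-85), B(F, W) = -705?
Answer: 3981505139/775022456 ≈ 5.1373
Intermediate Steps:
R = 386 (R = 121 + 265 = 386)
E = 62 (E = -23 + 85 = 62)
C = 1276808/705 (C = 4*(-319202/(-705)) = 4*(-319202*(-1/705)) = 4*(319202/705) = 1276808/705 ≈ 1811.1)
(-137978 + 128461)/((E*(-1214))) + 9075/C = (-137978 + 128461)/((62*(-1214))) + 9075/(1276808/705) = -9517/(-75268) + 9075*(705/1276808) = -9517*(-1/75268) + 6397875/1276808 = 307/2428 + 6397875/1276808 = 3981505139/775022456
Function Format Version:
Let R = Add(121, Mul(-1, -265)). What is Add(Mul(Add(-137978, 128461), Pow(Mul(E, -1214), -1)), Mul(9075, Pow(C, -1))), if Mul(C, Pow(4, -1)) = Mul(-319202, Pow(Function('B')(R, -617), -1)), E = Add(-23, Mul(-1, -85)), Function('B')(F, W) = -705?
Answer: Rational(3981505139, 775022456) ≈ 5.1373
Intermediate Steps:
R = 386 (R = Add(121, 265) = 386)
E = 62 (E = Add(-23, 85) = 62)
C = Rational(1276808, 705) (C = Mul(4, Mul(-319202, Pow(-705, -1))) = Mul(4, Mul(-319202, Rational(-1, 705))) = Mul(4, Rational(319202, 705)) = Rational(1276808, 705) ≈ 1811.1)
Add(Mul(Add(-137978, 128461), Pow(Mul(E, -1214), -1)), Mul(9075, Pow(C, -1))) = Add(Mul(Add(-137978, 128461), Pow(Mul(62, -1214), -1)), Mul(9075, Pow(Rational(1276808, 705), -1))) = Add(Mul(-9517, Pow(-75268, -1)), Mul(9075, Rational(705, 1276808))) = Add(Mul(-9517, Rational(-1, 75268)), Rational(6397875, 1276808)) = Add(Rational(307, 2428), Rational(6397875, 1276808)) = Rational(3981505139, 775022456)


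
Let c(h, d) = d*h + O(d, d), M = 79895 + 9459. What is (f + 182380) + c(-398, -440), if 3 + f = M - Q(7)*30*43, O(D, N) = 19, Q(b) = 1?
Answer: 445580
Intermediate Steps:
M = 89354
c(h, d) = 19 + d*h (c(h, d) = d*h + 19 = 19 + d*h)
f = 88061 (f = -3 + (89354 - 1*30*43) = -3 + (89354 - 30*43) = -3 + (89354 - 1*1290) = -3 + (89354 - 1290) = -3 + 88064 = 88061)
(f + 182380) + c(-398, -440) = (88061 + 182380) + (19 - 440*(-398)) = 270441 + (19 + 175120) = 270441 + 175139 = 445580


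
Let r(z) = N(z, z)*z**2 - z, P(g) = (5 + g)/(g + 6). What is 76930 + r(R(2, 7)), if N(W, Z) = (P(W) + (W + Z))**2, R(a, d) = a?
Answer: 1232369/16 ≈ 77023.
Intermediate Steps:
P(g) = (5 + g)/(6 + g)
N(W, Z) = (W + Z + (5 + W)/(6 + W))**2 (N(W, Z) = ((5 + W)/(6 + W) + (W + Z))**2 = (W + Z + (5 + W)/(6 + W))**2)
r(z) = -z + z**2*(5 + z + 2*z*(6 + z))**2/(6 + z)**2 (r(z) = ((5 + z + (6 + z)*(z + z))**2/(6 + z)**2)*z**2 - z = ((5 + z + (6 + z)*(2*z))**2/(6 + z)**2)*z**2 - z = ((5 + z + 2*z*(6 + z))**2/(6 + z)**2)*z**2 - z = z**2*(5 + z + 2*z*(6 + z))**2/(6 + z)**2 - z = -z + z**2*(5 + z + 2*z*(6 + z))**2/(6 + z)**2)
76930 + r(R(2, 7)) = 76930 + (-1*2 + 2**2*(5 + 2*2**2 + 13*2)**2/(6 + 2)**2) = 76930 + (-2 + 4*(5 + 2*4 + 26)**2/8**2) = 76930 + (-2 + 4*(1/64)*(5 + 8 + 26)**2) = 76930 + (-2 + 4*(1/64)*39**2) = 76930 + (-2 + 4*(1/64)*1521) = 76930 + (-2 + 1521/16) = 76930 + 1489/16 = 1232369/16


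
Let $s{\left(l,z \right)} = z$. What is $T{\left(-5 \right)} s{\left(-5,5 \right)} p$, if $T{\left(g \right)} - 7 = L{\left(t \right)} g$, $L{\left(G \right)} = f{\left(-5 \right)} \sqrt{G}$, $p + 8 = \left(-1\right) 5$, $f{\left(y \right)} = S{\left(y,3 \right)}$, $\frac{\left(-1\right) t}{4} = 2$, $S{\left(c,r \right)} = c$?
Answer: $-455 - 3250 i \sqrt{2} \approx -455.0 - 4596.2 i$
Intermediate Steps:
$t = -8$ ($t = \left(-4\right) 2 = -8$)
$f{\left(y \right)} = y$
$p = -13$ ($p = -8 - 5 = -13$)
$L{\left(G \right)} = - 5 \sqrt{G}$
$T{\left(g \right)} = 7 - 10 i g \sqrt{2}$ ($T{\left(g \right)} = 7 + - 5 \sqrt{-8} g = 7 + - 5 \cdot 2 i \sqrt{2} g = 7 + - 10 i \sqrt{2} g = 7 - 10 i g \sqrt{2}$)
$T{\left(-5 \right)} s{\left(-5,5 \right)} p = \left(7 - 10 i \left(-5\right) \sqrt{2}\right) 5 \left(-13\right) = \left(7 + 50 i \sqrt{2}\right) 5 \left(-13\right) = \left(35 + 250 i \sqrt{2}\right) \left(-13\right) = -455 - 3250 i \sqrt{2}$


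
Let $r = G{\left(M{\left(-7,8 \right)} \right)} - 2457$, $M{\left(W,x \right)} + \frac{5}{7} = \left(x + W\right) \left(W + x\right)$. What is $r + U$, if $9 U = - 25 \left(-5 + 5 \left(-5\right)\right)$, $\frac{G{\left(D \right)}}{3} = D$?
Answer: $- \frac{49829}{21} \approx -2372.8$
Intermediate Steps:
$M{\left(W,x \right)} = - \frac{5}{7} + \left(W + x\right)^{2}$ ($M{\left(W,x \right)} = - \frac{5}{7} + \left(x + W\right) \left(W + x\right) = - \frac{5}{7} + \left(W + x\right) \left(W + x\right) = - \frac{5}{7} + \left(W + x\right)^{2}$)
$G{\left(D \right)} = 3 D$
$r = - \frac{17193}{7}$ ($r = 3 \left(- \frac{5}{7} + \left(-7 + 8\right)^{2}\right) - 2457 = 3 \left(- \frac{5}{7} + 1^{2}\right) - 2457 = 3 \left(- \frac{5}{7} + 1\right) - 2457 = 3 \cdot \frac{2}{7} - 2457 = \frac{6}{7} - 2457 = - \frac{17193}{7} \approx -2456.1$)
$U = \frac{250}{3}$ ($U = \frac{\left(-25\right) \left(-5 + 5 \left(-5\right)\right)}{9} = \frac{\left(-25\right) \left(-5 - 25\right)}{9} = \frac{\left(-25\right) \left(-30\right)}{9} = \frac{1}{9} \cdot 750 = \frac{250}{3} \approx 83.333$)
$r + U = - \frac{17193}{7} + \frac{250}{3} = - \frac{49829}{21}$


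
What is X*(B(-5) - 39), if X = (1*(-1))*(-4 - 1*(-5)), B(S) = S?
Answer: 44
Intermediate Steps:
X = -1 (X = -(-4 + 5) = -1*1 = -1)
X*(B(-5) - 39) = -(-5 - 39) = -1*(-44) = 44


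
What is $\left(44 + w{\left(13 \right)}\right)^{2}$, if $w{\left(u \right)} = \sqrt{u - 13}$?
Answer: $1936$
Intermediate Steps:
$w{\left(u \right)} = \sqrt{-13 + u}$
$\left(44 + w{\left(13 \right)}\right)^{2} = \left(44 + \sqrt{-13 + 13}\right)^{2} = \left(44 + \sqrt{0}\right)^{2} = \left(44 + 0\right)^{2} = 44^{2} = 1936$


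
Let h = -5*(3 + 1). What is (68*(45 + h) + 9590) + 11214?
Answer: 22504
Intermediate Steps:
h = -20 (h = -5*4 = -20)
(68*(45 + h) + 9590) + 11214 = (68*(45 - 20) + 9590) + 11214 = (68*25 + 9590) + 11214 = (1700 + 9590) + 11214 = 11290 + 11214 = 22504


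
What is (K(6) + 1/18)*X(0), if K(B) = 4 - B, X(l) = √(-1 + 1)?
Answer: 0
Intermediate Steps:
X(l) = 0 (X(l) = √0 = 0)
(K(6) + 1/18)*X(0) = ((4 - 1*6) + 1/18)*0 = ((4 - 6) + 1/18)*0 = (-2 + 1/18)*0 = -35/18*0 = 0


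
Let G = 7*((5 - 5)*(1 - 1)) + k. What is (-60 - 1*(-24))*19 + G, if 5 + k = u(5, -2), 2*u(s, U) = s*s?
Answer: -1353/2 ≈ -676.50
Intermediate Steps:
u(s, U) = s**2/2 (u(s, U) = (s*s)/2 = s**2/2)
k = 15/2 (k = -5 + (1/2)*5**2 = -5 + (1/2)*25 = -5 + 25/2 = 15/2 ≈ 7.5000)
G = 15/2 (G = 7*((5 - 5)*(1 - 1)) + 15/2 = 7*(0*0) + 15/2 = 7*0 + 15/2 = 0 + 15/2 = 15/2 ≈ 7.5000)
(-60 - 1*(-24))*19 + G = (-60 - 1*(-24))*19 + 15/2 = (-60 + 24)*19 + 15/2 = -36*19 + 15/2 = -684 + 15/2 = -1353/2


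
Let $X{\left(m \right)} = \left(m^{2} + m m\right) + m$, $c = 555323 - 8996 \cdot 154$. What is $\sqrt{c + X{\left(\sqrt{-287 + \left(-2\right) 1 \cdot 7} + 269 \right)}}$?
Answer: $\sqrt{-685672 + 1077 i \sqrt{301}} \approx 11.28 + 828.13 i$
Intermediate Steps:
$c = -830061$ ($c = 555323 - 1385384 = -830061$)
$X{\left(m \right)} = m + 2 m^{2}$ ($X{\left(m \right)} = \left(m^{2} + m^{2}\right) + m = 2 m^{2} + m = m + 2 m^{2}$)
$\sqrt{c + X{\left(\sqrt{-287 + \left(-2\right) 1 \cdot 7} + 269 \right)}} = \sqrt{-830061 + \left(\sqrt{-287 + \left(-2\right) 1 \cdot 7} + 269\right) \left(1 + 2 \left(\sqrt{-287 + \left(-2\right) 1 \cdot 7} + 269\right)\right)} = \sqrt{-830061 + \left(\sqrt{-287 - 14} + 269\right) \left(1 + 2 \left(\sqrt{-287 - 14} + 269\right)\right)} = \sqrt{-830061 + \left(\sqrt{-301} + 269\right) \left(1 + 2 \left(\sqrt{-301} + 269\right)\right)} = \sqrt{-830061 + \left(i \sqrt{301} + 269\right) \left(1 + 2 \left(i \sqrt{301} + 269\right)\right)} = \sqrt{-830061 + \left(269 + i \sqrt{301}\right) \left(1 + 2 \left(269 + i \sqrt{301}\right)\right)} = \sqrt{-830061 + \left(269 + i \sqrt{301}\right) \left(1 + \left(538 + 2 i \sqrt{301}\right)\right)} = \sqrt{-830061 + \left(269 + i \sqrt{301}\right) \left(539 + 2 i \sqrt{301}\right)}$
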